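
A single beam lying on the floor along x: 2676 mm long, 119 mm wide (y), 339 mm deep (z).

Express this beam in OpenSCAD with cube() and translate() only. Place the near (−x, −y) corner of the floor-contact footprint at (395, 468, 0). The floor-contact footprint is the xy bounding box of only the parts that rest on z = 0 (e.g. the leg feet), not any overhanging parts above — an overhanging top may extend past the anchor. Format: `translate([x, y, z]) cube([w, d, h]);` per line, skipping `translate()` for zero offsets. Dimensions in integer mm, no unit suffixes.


translate([395, 468, 0]) cube([2676, 119, 339]);


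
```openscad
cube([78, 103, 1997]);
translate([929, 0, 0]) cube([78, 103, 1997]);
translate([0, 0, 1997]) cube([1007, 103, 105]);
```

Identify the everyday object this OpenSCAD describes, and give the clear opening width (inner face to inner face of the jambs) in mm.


A door frame. The clear opening width is 851 mm.

Two 1997 mm tall posts with a header on top — a door frame. The left jamb is 78 mm wide at x = 0; the right jamb starts at x = 929. The clear opening is 929 − 78 = 851 mm.


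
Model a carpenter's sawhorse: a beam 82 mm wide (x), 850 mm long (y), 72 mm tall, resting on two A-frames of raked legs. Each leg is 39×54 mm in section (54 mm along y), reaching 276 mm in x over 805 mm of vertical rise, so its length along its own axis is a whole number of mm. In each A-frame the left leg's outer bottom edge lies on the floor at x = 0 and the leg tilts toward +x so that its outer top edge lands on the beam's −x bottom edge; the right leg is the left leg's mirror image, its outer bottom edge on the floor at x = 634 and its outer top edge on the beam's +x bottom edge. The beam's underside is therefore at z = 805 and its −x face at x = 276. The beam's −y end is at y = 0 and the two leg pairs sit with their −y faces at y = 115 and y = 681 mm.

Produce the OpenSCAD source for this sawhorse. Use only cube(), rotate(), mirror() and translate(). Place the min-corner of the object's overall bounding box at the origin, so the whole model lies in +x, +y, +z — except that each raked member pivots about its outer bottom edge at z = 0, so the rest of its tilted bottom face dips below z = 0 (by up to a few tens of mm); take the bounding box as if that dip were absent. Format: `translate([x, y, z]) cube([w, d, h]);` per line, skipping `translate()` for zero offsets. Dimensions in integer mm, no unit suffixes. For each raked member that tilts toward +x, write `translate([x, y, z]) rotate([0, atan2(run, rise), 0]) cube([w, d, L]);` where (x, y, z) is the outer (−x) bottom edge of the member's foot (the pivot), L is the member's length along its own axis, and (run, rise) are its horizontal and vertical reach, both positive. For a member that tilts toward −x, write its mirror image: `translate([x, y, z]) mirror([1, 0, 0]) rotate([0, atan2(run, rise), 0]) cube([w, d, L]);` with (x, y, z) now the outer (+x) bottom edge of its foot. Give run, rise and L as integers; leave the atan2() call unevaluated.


translate([276, 0, 805]) cube([82, 850, 72]);
translate([0, 115, 0]) rotate([0, atan2(276, 805), 0]) cube([39, 54, 851]);
translate([634, 115, 0]) mirror([1, 0, 0]) rotate([0, atan2(276, 805), 0]) cube([39, 54, 851]);
translate([0, 681, 0]) rotate([0, atan2(276, 805), 0]) cube([39, 54, 851]);
translate([634, 681, 0]) mirror([1, 0, 0]) rotate([0, atan2(276, 805), 0]) cube([39, 54, 851]);


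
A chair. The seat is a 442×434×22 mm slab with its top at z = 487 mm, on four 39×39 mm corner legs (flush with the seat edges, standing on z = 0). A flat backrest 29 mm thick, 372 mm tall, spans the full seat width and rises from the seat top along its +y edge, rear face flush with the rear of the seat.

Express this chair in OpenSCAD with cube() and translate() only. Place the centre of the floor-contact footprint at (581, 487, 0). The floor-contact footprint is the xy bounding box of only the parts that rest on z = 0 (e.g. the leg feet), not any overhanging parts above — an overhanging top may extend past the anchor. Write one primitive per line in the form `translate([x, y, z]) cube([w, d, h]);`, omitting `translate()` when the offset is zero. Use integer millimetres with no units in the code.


translate([360, 270, 465]) cube([442, 434, 22]);
translate([360, 270, 0]) cube([39, 39, 465]);
translate([763, 270, 0]) cube([39, 39, 465]);
translate([360, 665, 0]) cube([39, 39, 465]);
translate([763, 665, 0]) cube([39, 39, 465]);
translate([360, 675, 487]) cube([442, 29, 372]);


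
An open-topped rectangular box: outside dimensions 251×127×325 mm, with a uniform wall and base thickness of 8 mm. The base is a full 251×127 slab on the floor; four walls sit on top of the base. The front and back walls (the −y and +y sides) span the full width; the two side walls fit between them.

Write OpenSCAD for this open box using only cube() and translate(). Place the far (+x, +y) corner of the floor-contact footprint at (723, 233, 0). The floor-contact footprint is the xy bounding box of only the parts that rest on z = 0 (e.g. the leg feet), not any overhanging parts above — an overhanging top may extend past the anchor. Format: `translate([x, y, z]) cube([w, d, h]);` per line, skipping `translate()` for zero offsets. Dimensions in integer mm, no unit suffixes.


translate([472, 106, 0]) cube([251, 127, 8]);
translate([472, 106, 8]) cube([251, 8, 317]);
translate([472, 225, 8]) cube([251, 8, 317]);
translate([472, 114, 8]) cube([8, 111, 317]);
translate([715, 114, 8]) cube([8, 111, 317]);


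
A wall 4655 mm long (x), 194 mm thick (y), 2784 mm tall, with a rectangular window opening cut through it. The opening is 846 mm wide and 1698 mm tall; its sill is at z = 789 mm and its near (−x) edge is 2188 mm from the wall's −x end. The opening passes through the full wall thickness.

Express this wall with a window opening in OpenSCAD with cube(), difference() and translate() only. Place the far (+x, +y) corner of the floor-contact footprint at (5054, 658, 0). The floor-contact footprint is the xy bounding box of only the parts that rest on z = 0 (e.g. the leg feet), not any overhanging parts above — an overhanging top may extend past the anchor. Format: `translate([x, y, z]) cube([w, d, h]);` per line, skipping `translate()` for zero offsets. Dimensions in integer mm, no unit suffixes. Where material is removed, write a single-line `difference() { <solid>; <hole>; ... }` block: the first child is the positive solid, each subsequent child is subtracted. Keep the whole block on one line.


difference() { translate([399, 464, 0]) cube([4655, 194, 2784]); translate([2587, 464, 789]) cube([846, 194, 1698]); }


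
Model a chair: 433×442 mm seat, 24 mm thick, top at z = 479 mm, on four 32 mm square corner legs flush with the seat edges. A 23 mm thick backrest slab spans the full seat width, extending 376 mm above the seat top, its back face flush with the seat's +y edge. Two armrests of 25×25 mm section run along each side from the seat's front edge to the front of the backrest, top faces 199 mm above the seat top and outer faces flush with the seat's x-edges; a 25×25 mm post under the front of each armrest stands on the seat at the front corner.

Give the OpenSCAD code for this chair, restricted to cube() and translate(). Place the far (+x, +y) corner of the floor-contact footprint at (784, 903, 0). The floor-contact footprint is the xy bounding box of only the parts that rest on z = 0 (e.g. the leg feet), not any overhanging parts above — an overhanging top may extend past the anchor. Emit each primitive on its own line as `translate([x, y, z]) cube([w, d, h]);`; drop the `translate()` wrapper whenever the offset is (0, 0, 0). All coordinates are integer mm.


translate([351, 461, 455]) cube([433, 442, 24]);
translate([351, 461, 0]) cube([32, 32, 455]);
translate([752, 461, 0]) cube([32, 32, 455]);
translate([351, 871, 0]) cube([32, 32, 455]);
translate([752, 871, 0]) cube([32, 32, 455]);
translate([351, 880, 479]) cube([433, 23, 376]);
translate([351, 461, 653]) cube([25, 419, 25]);
translate([759, 461, 653]) cube([25, 419, 25]);
translate([351, 461, 479]) cube([25, 25, 174]);
translate([759, 461, 479]) cube([25, 25, 174]);


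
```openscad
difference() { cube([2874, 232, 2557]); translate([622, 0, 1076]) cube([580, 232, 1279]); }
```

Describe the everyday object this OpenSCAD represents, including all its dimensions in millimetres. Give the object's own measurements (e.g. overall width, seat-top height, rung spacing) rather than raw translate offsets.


A wall 2874 mm long (x), 232 mm thick (y), 2557 mm tall, with a rectangular window opening cut through it. The opening is 580 mm wide and 1279 mm tall; its sill is at z = 1076 mm and its near (−x) edge is 622 mm from the wall's −x end. The opening passes through the full wall thickness.


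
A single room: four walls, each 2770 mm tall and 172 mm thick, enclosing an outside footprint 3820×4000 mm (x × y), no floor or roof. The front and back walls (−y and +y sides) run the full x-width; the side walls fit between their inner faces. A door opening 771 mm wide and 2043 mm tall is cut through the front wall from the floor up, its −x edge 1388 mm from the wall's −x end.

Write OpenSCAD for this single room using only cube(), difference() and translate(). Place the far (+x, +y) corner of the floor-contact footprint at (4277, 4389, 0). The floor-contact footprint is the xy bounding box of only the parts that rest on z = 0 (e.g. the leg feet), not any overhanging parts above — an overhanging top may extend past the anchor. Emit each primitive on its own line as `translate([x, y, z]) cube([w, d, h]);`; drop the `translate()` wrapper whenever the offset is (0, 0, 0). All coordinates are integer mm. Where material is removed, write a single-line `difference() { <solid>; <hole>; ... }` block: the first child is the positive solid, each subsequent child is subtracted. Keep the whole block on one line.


difference() { translate([457, 389, 0]) cube([3820, 172, 2770]); translate([1845, 389, 0]) cube([771, 172, 2043]); }
translate([457, 4217, 0]) cube([3820, 172, 2770]);
translate([457, 561, 0]) cube([172, 3656, 2770]);
translate([4105, 561, 0]) cube([172, 3656, 2770]);


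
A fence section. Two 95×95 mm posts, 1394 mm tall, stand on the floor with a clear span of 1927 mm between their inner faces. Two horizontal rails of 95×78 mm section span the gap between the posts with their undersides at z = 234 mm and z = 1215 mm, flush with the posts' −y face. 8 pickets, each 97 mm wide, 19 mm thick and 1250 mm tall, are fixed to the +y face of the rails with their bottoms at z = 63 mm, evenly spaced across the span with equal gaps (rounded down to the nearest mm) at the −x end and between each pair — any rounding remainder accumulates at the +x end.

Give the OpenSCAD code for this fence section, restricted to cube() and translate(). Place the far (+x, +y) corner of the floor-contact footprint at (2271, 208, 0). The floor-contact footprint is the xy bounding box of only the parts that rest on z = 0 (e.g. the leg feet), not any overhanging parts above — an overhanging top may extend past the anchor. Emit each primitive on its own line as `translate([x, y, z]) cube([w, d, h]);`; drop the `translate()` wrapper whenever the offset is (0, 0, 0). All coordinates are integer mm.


translate([154, 113, 0]) cube([95, 95, 1394]);
translate([2176, 113, 0]) cube([95, 95, 1394]);
translate([249, 113, 234]) cube([1927, 95, 78]);
translate([249, 113, 1215]) cube([1927, 95, 78]);
translate([376, 208, 63]) cube([97, 19, 1250]);
translate([600, 208, 63]) cube([97, 19, 1250]);
translate([824, 208, 63]) cube([97, 19, 1250]);
translate([1048, 208, 63]) cube([97, 19, 1250]);
translate([1272, 208, 63]) cube([97, 19, 1250]);
translate([1496, 208, 63]) cube([97, 19, 1250]);
translate([1720, 208, 63]) cube([97, 19, 1250]);
translate([1944, 208, 63]) cube([97, 19, 1250]);


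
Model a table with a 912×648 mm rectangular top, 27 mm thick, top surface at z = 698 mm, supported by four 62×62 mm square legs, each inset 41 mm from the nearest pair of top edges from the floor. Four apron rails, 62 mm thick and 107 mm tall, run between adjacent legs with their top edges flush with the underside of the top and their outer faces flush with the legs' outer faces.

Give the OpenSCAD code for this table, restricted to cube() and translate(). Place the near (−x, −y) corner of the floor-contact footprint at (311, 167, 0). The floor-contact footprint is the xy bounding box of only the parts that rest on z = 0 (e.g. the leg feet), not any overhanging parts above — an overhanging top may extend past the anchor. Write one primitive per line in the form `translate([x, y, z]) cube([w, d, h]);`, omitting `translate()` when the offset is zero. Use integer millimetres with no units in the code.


// leg_h = 698 - 27 = 671
// apron z = 671 - 107 = 564
translate([270, 126, 671]) cube([912, 648, 27]);
translate([311, 167, 0]) cube([62, 62, 671]);
translate([1079, 167, 0]) cube([62, 62, 671]);
translate([311, 671, 0]) cube([62, 62, 671]);
translate([1079, 671, 0]) cube([62, 62, 671]);
translate([373, 167, 564]) cube([706, 62, 107]);
translate([373, 671, 564]) cube([706, 62, 107]);
translate([311, 229, 564]) cube([62, 442, 107]);
translate([1079, 229, 564]) cube([62, 442, 107]);


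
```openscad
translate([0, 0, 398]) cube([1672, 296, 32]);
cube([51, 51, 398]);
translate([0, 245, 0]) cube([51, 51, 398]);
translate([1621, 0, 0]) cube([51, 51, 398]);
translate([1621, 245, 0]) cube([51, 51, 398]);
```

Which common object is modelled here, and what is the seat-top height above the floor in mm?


A bench. The seat-top height is 430 mm.

A long slab on four corner posts — a bench. The slab sits at z = 398 with thickness 32, so the top is 398 + 32 = 430 mm.


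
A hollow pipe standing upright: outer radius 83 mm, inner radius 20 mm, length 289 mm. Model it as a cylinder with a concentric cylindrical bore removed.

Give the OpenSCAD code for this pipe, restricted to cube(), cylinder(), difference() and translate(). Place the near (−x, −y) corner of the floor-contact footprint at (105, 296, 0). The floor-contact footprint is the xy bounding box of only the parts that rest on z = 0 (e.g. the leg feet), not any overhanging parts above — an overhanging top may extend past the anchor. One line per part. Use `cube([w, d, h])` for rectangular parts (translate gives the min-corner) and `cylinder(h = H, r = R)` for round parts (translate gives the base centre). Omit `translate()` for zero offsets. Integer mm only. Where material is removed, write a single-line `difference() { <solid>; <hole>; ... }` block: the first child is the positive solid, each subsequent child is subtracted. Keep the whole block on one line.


difference() { translate([188, 379, 0]) cylinder(h = 289, r = 83); translate([188, 379, 0]) cylinder(h = 289, r = 20); }


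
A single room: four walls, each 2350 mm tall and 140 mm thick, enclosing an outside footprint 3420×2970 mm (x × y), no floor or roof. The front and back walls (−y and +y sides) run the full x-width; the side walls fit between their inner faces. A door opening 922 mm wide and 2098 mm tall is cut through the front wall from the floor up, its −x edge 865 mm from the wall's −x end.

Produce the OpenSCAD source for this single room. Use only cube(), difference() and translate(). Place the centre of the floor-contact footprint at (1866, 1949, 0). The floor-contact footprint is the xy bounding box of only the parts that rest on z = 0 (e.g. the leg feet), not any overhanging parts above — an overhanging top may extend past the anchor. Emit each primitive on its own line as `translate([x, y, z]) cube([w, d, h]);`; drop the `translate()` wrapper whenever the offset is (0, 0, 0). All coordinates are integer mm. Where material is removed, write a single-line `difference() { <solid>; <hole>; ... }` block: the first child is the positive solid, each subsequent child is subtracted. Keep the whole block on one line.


difference() { translate([156, 464, 0]) cube([3420, 140, 2350]); translate([1021, 464, 0]) cube([922, 140, 2098]); }
translate([156, 3294, 0]) cube([3420, 140, 2350]);
translate([156, 604, 0]) cube([140, 2690, 2350]);
translate([3436, 604, 0]) cube([140, 2690, 2350]);


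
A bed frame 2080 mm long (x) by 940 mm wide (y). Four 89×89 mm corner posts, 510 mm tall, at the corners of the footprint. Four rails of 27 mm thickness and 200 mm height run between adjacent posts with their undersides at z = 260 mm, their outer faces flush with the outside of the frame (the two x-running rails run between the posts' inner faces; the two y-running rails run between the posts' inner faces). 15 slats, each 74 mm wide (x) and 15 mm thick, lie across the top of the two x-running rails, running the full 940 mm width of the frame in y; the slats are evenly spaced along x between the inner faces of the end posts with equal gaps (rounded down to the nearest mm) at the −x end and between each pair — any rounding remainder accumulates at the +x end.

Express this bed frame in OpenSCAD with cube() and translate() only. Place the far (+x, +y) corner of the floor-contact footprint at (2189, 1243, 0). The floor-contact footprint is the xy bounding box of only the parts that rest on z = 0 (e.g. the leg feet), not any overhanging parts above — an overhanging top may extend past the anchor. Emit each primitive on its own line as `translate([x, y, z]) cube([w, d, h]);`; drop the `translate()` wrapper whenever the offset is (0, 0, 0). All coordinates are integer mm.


translate([109, 303, 0]) cube([89, 89, 510]);
translate([109, 1154, 0]) cube([89, 89, 510]);
translate([2100, 303, 0]) cube([89, 89, 510]);
translate([2100, 1154, 0]) cube([89, 89, 510]);
translate([198, 303, 260]) cube([1902, 27, 200]);
translate([198, 1216, 260]) cube([1902, 27, 200]);
translate([109, 392, 260]) cube([27, 762, 200]);
translate([2162, 392, 260]) cube([27, 762, 200]);
translate([247, 303, 460]) cube([74, 940, 15]);
translate([370, 303, 460]) cube([74, 940, 15]);
translate([493, 303, 460]) cube([74, 940, 15]);
translate([616, 303, 460]) cube([74, 940, 15]);
translate([739, 303, 460]) cube([74, 940, 15]);
translate([862, 303, 460]) cube([74, 940, 15]);
translate([985, 303, 460]) cube([74, 940, 15]);
translate([1108, 303, 460]) cube([74, 940, 15]);
translate([1231, 303, 460]) cube([74, 940, 15]);
translate([1354, 303, 460]) cube([74, 940, 15]);
translate([1477, 303, 460]) cube([74, 940, 15]);
translate([1600, 303, 460]) cube([74, 940, 15]);
translate([1723, 303, 460]) cube([74, 940, 15]);
translate([1846, 303, 460]) cube([74, 940, 15]);
translate([1969, 303, 460]) cube([74, 940, 15]);


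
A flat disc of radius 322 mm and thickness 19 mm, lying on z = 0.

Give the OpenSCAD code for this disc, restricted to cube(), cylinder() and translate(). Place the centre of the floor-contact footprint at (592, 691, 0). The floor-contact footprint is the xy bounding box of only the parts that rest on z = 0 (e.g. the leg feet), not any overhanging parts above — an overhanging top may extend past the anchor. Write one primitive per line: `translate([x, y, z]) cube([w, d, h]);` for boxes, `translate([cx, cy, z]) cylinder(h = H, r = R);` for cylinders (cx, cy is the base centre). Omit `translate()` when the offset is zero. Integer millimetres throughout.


translate([592, 691, 0]) cylinder(h = 19, r = 322);


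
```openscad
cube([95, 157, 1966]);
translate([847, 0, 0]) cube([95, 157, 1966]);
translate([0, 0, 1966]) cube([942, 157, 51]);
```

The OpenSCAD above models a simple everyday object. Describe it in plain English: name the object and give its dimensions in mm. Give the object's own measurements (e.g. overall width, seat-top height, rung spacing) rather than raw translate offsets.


A door frame. The clear opening is 752 mm wide and 1966 mm high. Two 95 mm wide jambs, 157 mm deep, stand either side of the opening from the floor to the top of the opening. A 51 mm thick head sits across the top of both jambs, spanning the full outside width of the frame.


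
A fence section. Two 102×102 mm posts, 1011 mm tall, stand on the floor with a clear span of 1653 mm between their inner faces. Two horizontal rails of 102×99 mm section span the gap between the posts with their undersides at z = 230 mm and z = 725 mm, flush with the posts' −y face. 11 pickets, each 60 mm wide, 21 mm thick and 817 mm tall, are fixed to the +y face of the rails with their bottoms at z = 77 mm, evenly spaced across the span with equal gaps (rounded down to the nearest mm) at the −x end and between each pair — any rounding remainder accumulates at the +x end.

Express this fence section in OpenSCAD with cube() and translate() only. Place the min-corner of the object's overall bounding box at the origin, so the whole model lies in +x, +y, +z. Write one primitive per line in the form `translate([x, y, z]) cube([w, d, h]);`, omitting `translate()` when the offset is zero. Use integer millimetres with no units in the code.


cube([102, 102, 1011]);
translate([1755, 0, 0]) cube([102, 102, 1011]);
translate([102, 0, 230]) cube([1653, 102, 99]);
translate([102, 0, 725]) cube([1653, 102, 99]);
translate([184, 102, 77]) cube([60, 21, 817]);
translate([326, 102, 77]) cube([60, 21, 817]);
translate([468, 102, 77]) cube([60, 21, 817]);
translate([610, 102, 77]) cube([60, 21, 817]);
translate([752, 102, 77]) cube([60, 21, 817]);
translate([894, 102, 77]) cube([60, 21, 817]);
translate([1036, 102, 77]) cube([60, 21, 817]);
translate([1178, 102, 77]) cube([60, 21, 817]);
translate([1320, 102, 77]) cube([60, 21, 817]);
translate([1462, 102, 77]) cube([60, 21, 817]);
translate([1604, 102, 77]) cube([60, 21, 817]);


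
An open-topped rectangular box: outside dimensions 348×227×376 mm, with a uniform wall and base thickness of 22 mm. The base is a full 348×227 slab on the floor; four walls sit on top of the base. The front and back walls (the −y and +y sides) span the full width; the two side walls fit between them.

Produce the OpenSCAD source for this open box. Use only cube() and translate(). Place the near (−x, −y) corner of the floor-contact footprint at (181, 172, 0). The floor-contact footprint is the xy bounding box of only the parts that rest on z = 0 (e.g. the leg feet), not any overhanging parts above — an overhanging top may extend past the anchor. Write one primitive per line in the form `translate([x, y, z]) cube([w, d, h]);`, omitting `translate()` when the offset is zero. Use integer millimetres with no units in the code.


translate([181, 172, 0]) cube([348, 227, 22]);
translate([181, 172, 22]) cube([348, 22, 354]);
translate([181, 377, 22]) cube([348, 22, 354]);
translate([181, 194, 22]) cube([22, 183, 354]);
translate([507, 194, 22]) cube([22, 183, 354]);


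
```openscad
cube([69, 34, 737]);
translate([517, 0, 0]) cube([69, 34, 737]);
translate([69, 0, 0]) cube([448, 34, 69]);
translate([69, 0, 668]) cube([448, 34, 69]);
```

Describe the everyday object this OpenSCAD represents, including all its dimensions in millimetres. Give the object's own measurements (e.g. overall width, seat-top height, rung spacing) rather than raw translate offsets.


A rectangular picture frame lying in the x–z plane (depth along y). The opening is 448 mm wide (x) by 599 mm tall (z), surrounded by a border 69 mm wide on all four sides. The frame is 34 mm deep and is made of two full-height vertical stiles with two horizontal rails fitted between them.


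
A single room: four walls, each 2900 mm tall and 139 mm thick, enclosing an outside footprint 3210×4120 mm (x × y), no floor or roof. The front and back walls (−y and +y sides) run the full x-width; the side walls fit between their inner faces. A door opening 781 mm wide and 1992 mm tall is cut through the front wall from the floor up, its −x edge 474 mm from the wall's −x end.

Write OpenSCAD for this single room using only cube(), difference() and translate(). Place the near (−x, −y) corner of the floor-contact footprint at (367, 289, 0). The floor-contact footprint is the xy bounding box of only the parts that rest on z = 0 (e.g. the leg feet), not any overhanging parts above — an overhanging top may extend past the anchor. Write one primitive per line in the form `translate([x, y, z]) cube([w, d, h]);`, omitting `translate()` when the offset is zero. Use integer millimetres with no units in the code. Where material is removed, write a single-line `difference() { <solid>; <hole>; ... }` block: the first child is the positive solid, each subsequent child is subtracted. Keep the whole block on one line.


difference() { translate([367, 289, 0]) cube([3210, 139, 2900]); translate([841, 289, 0]) cube([781, 139, 1992]); }
translate([367, 4270, 0]) cube([3210, 139, 2900]);
translate([367, 428, 0]) cube([139, 3842, 2900]);
translate([3438, 428, 0]) cube([139, 3842, 2900]);


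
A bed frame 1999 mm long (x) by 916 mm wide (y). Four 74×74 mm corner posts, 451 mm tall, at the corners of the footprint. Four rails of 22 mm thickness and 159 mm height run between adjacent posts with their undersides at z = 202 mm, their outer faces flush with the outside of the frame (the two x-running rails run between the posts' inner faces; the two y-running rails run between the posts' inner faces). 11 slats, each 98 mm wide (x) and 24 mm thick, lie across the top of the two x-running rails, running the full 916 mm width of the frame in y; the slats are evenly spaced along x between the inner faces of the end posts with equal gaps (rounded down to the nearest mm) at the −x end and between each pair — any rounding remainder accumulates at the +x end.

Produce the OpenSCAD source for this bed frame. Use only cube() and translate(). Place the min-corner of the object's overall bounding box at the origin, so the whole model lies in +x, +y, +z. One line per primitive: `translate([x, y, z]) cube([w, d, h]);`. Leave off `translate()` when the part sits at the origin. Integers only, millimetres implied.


cube([74, 74, 451]);
translate([0, 842, 0]) cube([74, 74, 451]);
translate([1925, 0, 0]) cube([74, 74, 451]);
translate([1925, 842, 0]) cube([74, 74, 451]);
translate([74, 0, 202]) cube([1851, 22, 159]);
translate([74, 894, 202]) cube([1851, 22, 159]);
translate([0, 74, 202]) cube([22, 768, 159]);
translate([1977, 74, 202]) cube([22, 768, 159]);
translate([138, 0, 361]) cube([98, 916, 24]);
translate([300, 0, 361]) cube([98, 916, 24]);
translate([462, 0, 361]) cube([98, 916, 24]);
translate([624, 0, 361]) cube([98, 916, 24]);
translate([786, 0, 361]) cube([98, 916, 24]);
translate([948, 0, 361]) cube([98, 916, 24]);
translate([1110, 0, 361]) cube([98, 916, 24]);
translate([1272, 0, 361]) cube([98, 916, 24]);
translate([1434, 0, 361]) cube([98, 916, 24]);
translate([1596, 0, 361]) cube([98, 916, 24]);
translate([1758, 0, 361]) cube([98, 916, 24]);


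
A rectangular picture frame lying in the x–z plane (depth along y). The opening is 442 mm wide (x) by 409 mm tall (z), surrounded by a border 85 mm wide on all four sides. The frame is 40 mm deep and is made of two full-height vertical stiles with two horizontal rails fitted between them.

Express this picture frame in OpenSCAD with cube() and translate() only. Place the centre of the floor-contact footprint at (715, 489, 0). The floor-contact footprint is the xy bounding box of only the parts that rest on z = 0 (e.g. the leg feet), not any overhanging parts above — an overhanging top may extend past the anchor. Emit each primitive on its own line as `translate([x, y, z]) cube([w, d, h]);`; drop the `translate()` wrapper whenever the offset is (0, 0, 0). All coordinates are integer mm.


translate([409, 469, 0]) cube([85, 40, 579]);
translate([936, 469, 0]) cube([85, 40, 579]);
translate([494, 469, 0]) cube([442, 40, 85]);
translate([494, 469, 494]) cube([442, 40, 85]);


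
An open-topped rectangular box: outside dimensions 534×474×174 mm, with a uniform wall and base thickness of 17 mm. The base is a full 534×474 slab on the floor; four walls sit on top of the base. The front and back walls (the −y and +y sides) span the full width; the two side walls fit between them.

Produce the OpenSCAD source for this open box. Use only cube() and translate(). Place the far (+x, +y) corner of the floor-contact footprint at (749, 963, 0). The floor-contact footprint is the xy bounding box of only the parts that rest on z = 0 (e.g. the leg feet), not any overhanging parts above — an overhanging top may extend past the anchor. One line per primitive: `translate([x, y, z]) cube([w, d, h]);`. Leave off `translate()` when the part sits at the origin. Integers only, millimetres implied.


translate([215, 489, 0]) cube([534, 474, 17]);
translate([215, 489, 17]) cube([534, 17, 157]);
translate([215, 946, 17]) cube([534, 17, 157]);
translate([215, 506, 17]) cube([17, 440, 157]);
translate([732, 506, 17]) cube([17, 440, 157]);


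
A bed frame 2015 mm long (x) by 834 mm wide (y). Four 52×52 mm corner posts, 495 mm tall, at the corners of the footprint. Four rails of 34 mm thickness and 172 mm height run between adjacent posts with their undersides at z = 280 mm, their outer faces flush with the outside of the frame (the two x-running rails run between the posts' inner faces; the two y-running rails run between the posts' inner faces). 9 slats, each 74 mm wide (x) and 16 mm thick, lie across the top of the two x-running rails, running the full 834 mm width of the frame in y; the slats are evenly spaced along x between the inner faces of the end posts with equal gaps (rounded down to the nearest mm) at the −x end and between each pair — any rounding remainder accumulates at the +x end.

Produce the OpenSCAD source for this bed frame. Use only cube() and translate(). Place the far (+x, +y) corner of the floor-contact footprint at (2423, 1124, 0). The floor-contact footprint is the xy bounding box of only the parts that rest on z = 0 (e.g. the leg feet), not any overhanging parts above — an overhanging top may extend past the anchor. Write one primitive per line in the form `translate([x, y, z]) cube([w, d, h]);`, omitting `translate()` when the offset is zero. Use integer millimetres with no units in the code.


translate([408, 290, 0]) cube([52, 52, 495]);
translate([408, 1072, 0]) cube([52, 52, 495]);
translate([2371, 290, 0]) cube([52, 52, 495]);
translate([2371, 1072, 0]) cube([52, 52, 495]);
translate([460, 290, 280]) cube([1911, 34, 172]);
translate([460, 1090, 280]) cube([1911, 34, 172]);
translate([408, 342, 280]) cube([34, 730, 172]);
translate([2389, 342, 280]) cube([34, 730, 172]);
translate([584, 290, 452]) cube([74, 834, 16]);
translate([782, 290, 452]) cube([74, 834, 16]);
translate([980, 290, 452]) cube([74, 834, 16]);
translate([1178, 290, 452]) cube([74, 834, 16]);
translate([1376, 290, 452]) cube([74, 834, 16]);
translate([1574, 290, 452]) cube([74, 834, 16]);
translate([1772, 290, 452]) cube([74, 834, 16]);
translate([1970, 290, 452]) cube([74, 834, 16]);
translate([2168, 290, 452]) cube([74, 834, 16]);


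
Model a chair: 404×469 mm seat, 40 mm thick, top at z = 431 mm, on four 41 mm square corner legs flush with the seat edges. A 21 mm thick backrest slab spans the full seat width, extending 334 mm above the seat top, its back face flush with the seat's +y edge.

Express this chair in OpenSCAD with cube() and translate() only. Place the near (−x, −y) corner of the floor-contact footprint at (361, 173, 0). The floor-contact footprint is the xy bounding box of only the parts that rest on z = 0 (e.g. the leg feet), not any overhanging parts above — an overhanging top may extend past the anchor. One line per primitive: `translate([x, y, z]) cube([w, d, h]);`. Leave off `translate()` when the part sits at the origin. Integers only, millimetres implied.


translate([361, 173, 391]) cube([404, 469, 40]);
translate([361, 173, 0]) cube([41, 41, 391]);
translate([724, 173, 0]) cube([41, 41, 391]);
translate([361, 601, 0]) cube([41, 41, 391]);
translate([724, 601, 0]) cube([41, 41, 391]);
translate([361, 621, 431]) cube([404, 21, 334]);


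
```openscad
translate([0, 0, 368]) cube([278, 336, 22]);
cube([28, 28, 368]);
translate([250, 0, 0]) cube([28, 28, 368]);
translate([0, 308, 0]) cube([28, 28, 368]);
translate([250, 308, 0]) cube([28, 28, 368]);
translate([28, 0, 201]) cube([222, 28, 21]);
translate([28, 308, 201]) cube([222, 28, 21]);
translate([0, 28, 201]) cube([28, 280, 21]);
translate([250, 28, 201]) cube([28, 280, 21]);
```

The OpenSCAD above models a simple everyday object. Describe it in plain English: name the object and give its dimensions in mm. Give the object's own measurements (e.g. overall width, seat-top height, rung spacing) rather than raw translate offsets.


A four-legged stool. The seat is a 278×336×22 mm slab whose top surface is at z = 390 mm; four square legs, each 28×28 mm in cross-section, run from the floor (z = 0) to the underside of the seat, each flush with a corner of the seat. Four stretchers, 28 mm wide and 21 mm tall, connect adjacent legs with their undersides at z = 201 mm, each running between the inner faces of the legs it joins and aligned with the legs' outer faces on the other axis.


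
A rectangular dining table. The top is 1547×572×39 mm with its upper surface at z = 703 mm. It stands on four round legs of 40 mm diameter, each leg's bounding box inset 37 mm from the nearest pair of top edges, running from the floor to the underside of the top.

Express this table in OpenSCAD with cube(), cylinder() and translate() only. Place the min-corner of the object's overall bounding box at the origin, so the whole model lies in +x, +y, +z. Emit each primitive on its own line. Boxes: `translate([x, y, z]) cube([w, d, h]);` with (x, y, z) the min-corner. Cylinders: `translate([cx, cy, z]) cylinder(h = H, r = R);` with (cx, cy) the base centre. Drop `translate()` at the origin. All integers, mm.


// leg_h = 703 - 39 = 664
translate([0, 0, 664]) cube([1547, 572, 39]);
translate([57, 57, 0]) cylinder(h = 664, r = 20);
translate([1490, 57, 0]) cylinder(h = 664, r = 20);
translate([57, 515, 0]) cylinder(h = 664, r = 20);
translate([1490, 515, 0]) cylinder(h = 664, r = 20);


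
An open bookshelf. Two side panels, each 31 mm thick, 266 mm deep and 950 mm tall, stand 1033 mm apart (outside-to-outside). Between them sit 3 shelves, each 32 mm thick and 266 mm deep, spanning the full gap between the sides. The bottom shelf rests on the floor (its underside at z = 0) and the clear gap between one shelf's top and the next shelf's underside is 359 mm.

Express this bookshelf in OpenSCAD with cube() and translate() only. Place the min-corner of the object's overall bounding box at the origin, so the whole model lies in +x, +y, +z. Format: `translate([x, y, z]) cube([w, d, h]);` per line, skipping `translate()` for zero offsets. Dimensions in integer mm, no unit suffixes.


cube([31, 266, 950]);
translate([1002, 0, 0]) cube([31, 266, 950]);
translate([31, 0, 0]) cube([971, 266, 32]);
translate([31, 0, 391]) cube([971, 266, 32]);
translate([31, 0, 782]) cube([971, 266, 32]);


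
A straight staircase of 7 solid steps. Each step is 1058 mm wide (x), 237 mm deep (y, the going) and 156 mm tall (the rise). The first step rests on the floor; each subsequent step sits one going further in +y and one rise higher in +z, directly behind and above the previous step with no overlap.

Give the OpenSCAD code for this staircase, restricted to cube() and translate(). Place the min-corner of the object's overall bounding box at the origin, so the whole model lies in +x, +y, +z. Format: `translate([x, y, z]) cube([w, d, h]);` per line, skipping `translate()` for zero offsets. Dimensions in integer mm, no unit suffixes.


cube([1058, 237, 156]);
translate([0, 237, 156]) cube([1058, 237, 156]);
translate([0, 474, 312]) cube([1058, 237, 156]);
translate([0, 711, 468]) cube([1058, 237, 156]);
translate([0, 948, 624]) cube([1058, 237, 156]);
translate([0, 1185, 780]) cube([1058, 237, 156]);
translate([0, 1422, 936]) cube([1058, 237, 156]);


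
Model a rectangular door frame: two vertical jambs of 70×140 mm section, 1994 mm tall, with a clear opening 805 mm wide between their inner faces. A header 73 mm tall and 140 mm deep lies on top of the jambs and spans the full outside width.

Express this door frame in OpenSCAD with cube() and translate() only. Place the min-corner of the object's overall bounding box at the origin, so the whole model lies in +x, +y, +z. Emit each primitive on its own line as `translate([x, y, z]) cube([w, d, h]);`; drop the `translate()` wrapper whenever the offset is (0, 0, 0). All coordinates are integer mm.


cube([70, 140, 1994]);
translate([875, 0, 0]) cube([70, 140, 1994]);
translate([0, 0, 1994]) cube([945, 140, 73]);


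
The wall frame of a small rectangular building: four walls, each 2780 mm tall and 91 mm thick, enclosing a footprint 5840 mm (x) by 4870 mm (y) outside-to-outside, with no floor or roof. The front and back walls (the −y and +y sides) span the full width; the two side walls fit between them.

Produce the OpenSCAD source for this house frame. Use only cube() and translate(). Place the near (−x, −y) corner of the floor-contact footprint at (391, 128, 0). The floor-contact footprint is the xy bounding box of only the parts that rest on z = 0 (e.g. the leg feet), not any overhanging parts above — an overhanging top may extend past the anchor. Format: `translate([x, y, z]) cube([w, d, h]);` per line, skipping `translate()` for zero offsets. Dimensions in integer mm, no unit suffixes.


translate([391, 128, 0]) cube([5840, 91, 2780]);
translate([391, 4907, 0]) cube([5840, 91, 2780]);
translate([391, 219, 0]) cube([91, 4688, 2780]);
translate([6140, 219, 0]) cube([91, 4688, 2780]);


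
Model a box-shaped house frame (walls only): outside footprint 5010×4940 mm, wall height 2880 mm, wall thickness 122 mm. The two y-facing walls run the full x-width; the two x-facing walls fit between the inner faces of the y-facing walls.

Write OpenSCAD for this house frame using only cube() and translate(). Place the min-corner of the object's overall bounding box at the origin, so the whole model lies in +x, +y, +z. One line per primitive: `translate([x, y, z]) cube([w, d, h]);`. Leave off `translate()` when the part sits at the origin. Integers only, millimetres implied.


cube([5010, 122, 2880]);
translate([0, 4818, 0]) cube([5010, 122, 2880]);
translate([0, 122, 0]) cube([122, 4696, 2880]);
translate([4888, 122, 0]) cube([122, 4696, 2880]);


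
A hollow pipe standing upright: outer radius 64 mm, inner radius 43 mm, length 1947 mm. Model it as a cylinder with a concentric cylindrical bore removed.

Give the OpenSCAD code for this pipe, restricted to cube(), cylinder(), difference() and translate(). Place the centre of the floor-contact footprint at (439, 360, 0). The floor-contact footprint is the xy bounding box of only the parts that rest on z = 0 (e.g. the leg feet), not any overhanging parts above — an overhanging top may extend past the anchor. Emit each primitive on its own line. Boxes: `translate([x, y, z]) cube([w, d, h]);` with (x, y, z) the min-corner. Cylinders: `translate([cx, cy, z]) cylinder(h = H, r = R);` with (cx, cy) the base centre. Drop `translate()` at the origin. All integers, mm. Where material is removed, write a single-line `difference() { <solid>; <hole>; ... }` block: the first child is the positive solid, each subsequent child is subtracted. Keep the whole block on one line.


difference() { translate([439, 360, 0]) cylinder(h = 1947, r = 64); translate([439, 360, 0]) cylinder(h = 1947, r = 43); }


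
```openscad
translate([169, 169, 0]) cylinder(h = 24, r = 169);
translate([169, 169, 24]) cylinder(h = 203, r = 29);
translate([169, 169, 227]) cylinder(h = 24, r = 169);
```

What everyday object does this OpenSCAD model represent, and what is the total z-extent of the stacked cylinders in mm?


A spool. The overall height is 251 mm.

Three coaxial cylinders, large–small–large — a spool. Two 24 mm flanges and a 203 mm core give 24 + 203 + 24 = 251 mm.


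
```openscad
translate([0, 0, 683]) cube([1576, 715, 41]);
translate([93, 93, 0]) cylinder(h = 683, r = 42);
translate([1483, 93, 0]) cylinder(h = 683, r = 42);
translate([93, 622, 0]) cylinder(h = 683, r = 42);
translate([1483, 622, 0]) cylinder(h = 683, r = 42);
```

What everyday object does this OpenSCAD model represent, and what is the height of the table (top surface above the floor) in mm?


A table. The table height is 724 mm.

A 1576×715×41 slab sits at z = 683 on four Ø84 mm round legs — a table. The top surface is at 683 + 41 = 724 mm.
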